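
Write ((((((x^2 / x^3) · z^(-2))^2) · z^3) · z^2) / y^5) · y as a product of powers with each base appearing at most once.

((((((x^2 / x^3) · z^(-2))^2) · z^3) · z^2) / y^5) · y
= ((((((x^2 / x^3)^2) · ((z^(-2))^2)) · z^3) · z^2) / y^5) · y    [power of a product]
= (((((((x^2)^2) / ((x^3)^2)) · ((z^(-2))^2)) · z^3) · z^2) / y^5) · y    [power of a quotient]
= (((((x^4 / ((x^3)^2)) · ((z^(-2))^2)) · z^3) · z^2) / y^5) · y    [power of a power]
= (((((x^4 / x^6) · ((z^(-2))^2)) · z^3) · z^2) / y^5) · y    [power of a power]
= ((((x^(-2) · ((z^(-2))^2)) · z^3) · z^2) / y^5) · y    [quotient of powers]
= ((((x^(-2) · z^(-4)) · z^3) · z^2) / y^5) · y    [power of a power]
= x^(-2)y^(-4)z    [quotient of powers; product of powers]

x^(-2)y^(-4)z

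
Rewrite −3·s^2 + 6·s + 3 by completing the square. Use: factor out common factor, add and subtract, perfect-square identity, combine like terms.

−3(s − 1)^2 + 6

−3·s^2 + 6·s + 3
= −3(s^2 − 2·s) + 3    [factor out -3 from the s-terms]
= −3(s^2 − 2·s + 1 − 1) + 3    [add and subtract 1 inside the bracket]
= −3(s − 1)^2 + 3 + 3    [perfect-square identity]
= −3(s − 1)^2 + 6    [combine constants]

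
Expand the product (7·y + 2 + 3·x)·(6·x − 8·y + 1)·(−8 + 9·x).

(7·y + 2 + 3·x)·(6·x − 8·y + 1)·(−8 + 9·x)
= (42·x·y − 56·y^2 + 7·y + 12·x − 16·y + 2 + 18·x^2 − 24·x·y + 3·x)·(−8 + 9·x)    [distributive law]
= (18·x·y − 56·y^2 − 9·y + 15·x + 2 + 18·x^2)·(−8 + 9·x)    [combine like terms]
= −144·x·y + 162·x^2·y + 448·y^2 − 504·x·y^2 + 72·y − 81·x·y − 120·x + 135·x^2 − 16 + 18·x − 144·x^2 + 162·x^3    [distributive law]
= −225·x·y + 162·x^2·y + 448·y^2 − 504·x·y^2 + 72·y − 102·x − 9·x^2 − 16 + 162·x^3    [combine like terms]

−225·x·y + 162·x^2·y + 448·y^2 − 504·x·y^2 + 72·y − 102·x − 9·x^2 − 16 + 162·x^3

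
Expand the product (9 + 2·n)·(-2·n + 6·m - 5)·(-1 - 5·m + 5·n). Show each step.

-197·n + 398·m·n - 136·n^2 + 171·m - 270·m^2 + 45 + 80·m·n^2 - 20·n^3 - 60·m^2·n

(9 + 2·n)·(-2·n + 6·m - 5)·(-1 - 5·m + 5·n)
= (-18·n + 54·m - 45 - 4·n^2 + 12·m·n - 10·n)·(-1 - 5·m + 5·n)    [distributive law]
= (-28·n + 54·m - 45 - 4·n^2 + 12·m·n)·(-1 - 5·m + 5·n)    [combine like terms]
= 28·n + 140·m·n - 140·n^2 - 54·m - 270·m^2 + 270·m·n + 45 + 225·m - 225·n + 4·n^2 + 20·m·n^2 - 20·n^3 - 12·m·n - 60·m^2·n + 60·m·n^2    [distributive law]
= -197·n + 398·m·n - 136·n^2 + 171·m - 270·m^2 + 45 + 80·m·n^2 - 20·n^3 - 60·m^2·n    [combine like terms]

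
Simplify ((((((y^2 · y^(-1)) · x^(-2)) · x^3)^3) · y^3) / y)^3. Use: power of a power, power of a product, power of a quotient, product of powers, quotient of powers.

((((((y^2 · y^(-1)) · x^(-2)) · x^3)^3) · y^3) / y)^3
= ((((((y^2 · y^(-1)) · x^(-2)) · x^3)^3) · y^3)^3) / (y^3)    [power of a quotient]
= ((((((y^2 · y^(-1)) · x^(-2)) · x^3)^3)^3) · ((y^3)^3)) / (y^3)    [power of a product]
= (((((y^2 · y^(-1)) · x^(-2)) · x^3)^9) · ((y^3)^3)) / (y^3)    [power of a power]
= (((((y^2 · y^(-1)) · x^(-2))^9) · ((x^3)^9)) · ((y^3)^3)) / (y^3)    [power of a product]
= (((((y^2 · y^(-1))^9) · ((x^(-2))^9)) · ((x^3)^9)) · ((y^3)^3)) / (y^3)    [power of a product]
= ((((((y^2)^9) · ((y^(-1))^9)) · ((x^(-2))^9)) · ((x^3)^9)) · ((y^3)^3)) / (y^3)    [power of a product]
= ((((y^18 · ((y^(-1))^9)) · ((x^(-2))^9)) · ((x^3)^9)) · ((y^3)^3)) / (y^3)    [power of a power]
= ((((y^18 · y^(-9)) · ((x^(-2))^9)) · ((x^3)^9)) · ((y^3)^3)) / (y^3)    [power of a power]
= (((y^9 · ((x^(-2))^9)) · ((x^3)^9)) · ((y^3)^3)) / (y^3)    [product of powers]
= (((y^9 · x^(-18)) · ((x^3)^9)) · ((y^3)^3)) / (y^3)    [power of a power]
= (((y^9 · x^(-18)) · x^27) · ((y^3)^3)) / (y^3)    [power of a power]
= (((y^9 · x^(-18)) · x^27) · y^9) / (y^3)    [power of a power]
= x^9·y^15    [quotient of powers; product of powers]

x^9·y^15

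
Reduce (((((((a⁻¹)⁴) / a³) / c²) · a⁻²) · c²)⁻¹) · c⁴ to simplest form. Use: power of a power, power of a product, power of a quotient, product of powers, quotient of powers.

(((((((a⁻¹)⁴) / a³) / c²) · a⁻²) · c²)⁻¹) · c⁴
= (((((((a⁻¹)⁴) / a³) / c²) · a⁻²)⁻¹) · ((c²)⁻¹)) · c⁴    [power of a product]
= (((((((a⁻¹)⁴) / a³) / c²)⁻¹) · ((a⁻²)⁻¹)) · ((c²)⁻¹)) · c⁴    [power of a product]
= (((((((a⁻¹)⁴) / a³)⁻¹) / ((c²)⁻¹)) · ((a⁻²)⁻¹)) · ((c²)⁻¹)) · c⁴    [power of a quotient]
= (((((((a⁻¹)⁴)⁻¹) / ((a³)⁻¹)) / ((c²)⁻¹)) · ((a⁻²)⁻¹)) · ((c²)⁻¹)) · c⁴    [power of a quotient]
= ((((((a⁻¹)⁻⁴) / ((a³)⁻¹)) / ((c²)⁻¹)) · ((a⁻²)⁻¹)) · ((c²)⁻¹)) · c⁴    [power of a power]
= ((((a⁴ / ((a³)⁻¹)) / ((c²)⁻¹)) · ((a⁻²)⁻¹)) · ((c²)⁻¹)) · c⁴    [power of a power]
= ((((a⁴ / a⁻³) / ((c²)⁻¹)) · ((a⁻²)⁻¹)) · ((c²)⁻¹)) · c⁴    [power of a power]
= (((a⁷ / ((c²)⁻¹)) · ((a⁻²)⁻¹)) · ((c²)⁻¹)) · c⁴    [quotient of powers]
= (((a⁷ / c⁻²) · ((a⁻²)⁻¹)) · ((c²)⁻¹)) · c⁴    [power of a power]
= (((a⁷ / c⁻²) · a²) · ((c²)⁻¹)) · c⁴    [power of a power]
= (((a⁷ / c⁻²) · a²) · c⁻²) · c⁴    [power of a power]
= a⁹c⁴    [quotient of powers; product of powers]

a⁹c⁴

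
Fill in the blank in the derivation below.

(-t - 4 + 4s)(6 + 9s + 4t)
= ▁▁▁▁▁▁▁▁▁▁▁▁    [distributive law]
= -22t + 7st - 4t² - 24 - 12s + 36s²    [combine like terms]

After distributive law, the bracketed line is:

-6t - 9st - 4t² - 24 - 36s - 16t + 24s + 36s² + 16st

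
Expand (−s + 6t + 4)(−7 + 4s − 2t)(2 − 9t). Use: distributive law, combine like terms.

46s − 155st − 8s^2 + 36s^2t − 234st^2 + 152t + 426t^2 + 108t^3 − 56

(−s + 6t + 4)(−7 + 4s − 2t)(2 − 9t)
= (7s − 4s^2 + 2st − 42t + 24st − 12t^2 − 28 + 16s − 8t)(2 − 9t)    [distributive law]
= (23s − 4s^2 + 26st − 50t − 12t^2 − 28)(2 − 9t)    [combine like terms]
= 46s − 207st − 8s^2 + 36s^2t + 52st − 234st^2 − 100t + 450t^2 − 24t^2 + 108t^3 − 56 + 252t    [distributive law]
= 46s − 155st − 8s^2 + 36s^2t − 234st^2 + 152t + 426t^2 + 108t^3 − 56    [combine like terms]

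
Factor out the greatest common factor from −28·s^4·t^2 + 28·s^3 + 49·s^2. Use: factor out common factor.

−28·s^4·t^2 + 28·s^3 + 49·s^2
= 7(−4·s^4·t^2 + 4·s^3 + 7·s^2)    [factor out 7]
= 7·s^2(−4·s^2·t^2 + 4·s + 7)    [factor out s^2]

7·s^2(−4·s^2·t^2 + 4·s + 7)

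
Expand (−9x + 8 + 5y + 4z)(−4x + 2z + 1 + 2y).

(−9x + 8 + 5y + 4z)(−4x + 2z + 1 + 2y)
= 36x^2 − 18xz − 9x − 18xy − 32x + 16z + 8 + 16y − 20xy + 10yz + 5y + 10y^2 − 16xz + 8z^2 + 4z + 8yz    [distributive law]
= 36x^2 − 34xz − 41x − 38xy + 20z + 8 + 21y + 18yz + 10y^2 + 8z^2    [combine like terms]

36x^2 − 34xz − 41x − 38xy + 20z + 8 + 21y + 18yz + 10y^2 + 8z^2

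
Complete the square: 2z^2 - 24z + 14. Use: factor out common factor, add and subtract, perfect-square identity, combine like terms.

2z^2 - 24z + 14
= 2(z^2 - 12z) + 14    [factor out 2 from the z-terms]
= 2(z^2 - 12z + 36 - 36) + 14    [add and subtract 36 inside the bracket]
= 2(z - 6)^2 - 72 + 14    [perfect-square identity]
= 2(z - 6)^2 - 58    [combine constants]

2(z - 6)^2 - 58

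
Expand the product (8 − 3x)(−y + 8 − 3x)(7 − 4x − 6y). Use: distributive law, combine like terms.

−440y + 341xy + 48y^2 + 448 − 592x + 255x^2 − 66x^2y − 18xy^2 − 36x^3

(8 − 3x)(−y + 8 − 3x)(7 − 4x − 6y)
= (−8y + 64 − 24x + 3xy − 24x + 9x^2)(7 − 4x − 6y)    [distributive law]
= (−8y + 64 − 48x + 3xy + 9x^2)(7 − 4x − 6y)    [combine like terms]
= −56y + 32xy + 48y^2 + 448 − 256x − 384y − 336x + 192x^2 + 288xy + 21xy − 12x^2y − 18xy^2 + 63x^2 − 36x^3 − 54x^2y    [distributive law]
= −440y + 341xy + 48y^2 + 448 − 592x + 255x^2 − 66x^2y − 18xy^2 − 36x^3    [combine like terms]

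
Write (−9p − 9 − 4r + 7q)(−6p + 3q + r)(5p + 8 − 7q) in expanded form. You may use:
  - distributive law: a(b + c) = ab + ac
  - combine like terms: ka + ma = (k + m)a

(−9p − 9 − 4r + 7q)(−6p + 3q + r)(5p + 8 − 7q)
= (54p^2 − 27pq − 9pr + 54p − 27q − 9r + 24pr − 12qr − 4r^2 − 42pq + 21q^2 + 7qr)(5p + 8 − 7q)    [distributive law]
= (54p^2 − 69pq + 15pr + 54p − 27q − 9r − 5qr − 4r^2 + 21q^2)(5p + 8 − 7q)    [combine like terms]
= 270p^3 + 432p^2 − 378p^2q − 345p^2q − 552pq + 483pq^2 + 75p^2r + 120pr − 105pqr + 270p^2 + 432p − 378pq − 135pq − 216q + 189q^2 − 45pr − 72r + 63qr − 25pqr − 40qr + 35q^2r − 20pr^2 − 32r^2 + 28qr^2 + 105pq^2 + 168q^2 − 147q^3    [distributive law]
= 270p^3 + 702p^2 − 723p^2q − 1065pq + 588pq^2 + 75p^2r + 75pr − 130pqr + 432p − 216q + 357q^2 − 72r + 23qr + 35q^2r − 20pr^2 − 32r^2 + 28qr^2 − 147q^3    [combine like terms]

270p^3 + 702p^2 − 723p^2q − 1065pq + 588pq^2 + 75p^2r + 75pr − 130pqr + 432p − 216q + 357q^2 − 72r + 23qr + 35q^2r − 20pr^2 − 32r^2 + 28qr^2 − 147q^3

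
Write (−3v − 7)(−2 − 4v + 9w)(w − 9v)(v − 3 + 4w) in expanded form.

(−3v − 7)(−2 − 4v + 9w)(w − 9v)(v − 3 + 4w)
= (6v + 12v^2 − 27vw + 14 + 28v − 63w)(w − 9v)(v − 3 + 4w)    [distributive law]
= (34v + 12v^2 − 27vw + 14 − 63w)(w − 9v)(v − 3 + 4w)    [combine like terms]
= (34vw − 306v^2 + 12v^2w − 108v^3 − 27vw^2 + 243v^2w + 14w − 126v − 63w^2 + 567vw)(v − 3 + 4w)    [distributive law]
= (601vw − 306v^2 + 255v^2w − 108v^3 − 27vw^2 + 14w − 126v − 63w^2)(v − 3 + 4w)    [combine like terms]
= 601v^2w − 1803vw + 2404vw^2 − 306v^3 + 918v^2 − 1224v^2w + 255v^3w − 765v^2w + 1020v^2w^2 − 108v^4 + 324v^3 − 432v^3w − 27v^2w^2 + 81vw^2 − 108vw^3 + 14vw − 42w + 56w^2 − 126v^2 + 378v − 504vw − 63vw^2 + 189w^2 − 252w^3    [distributive law]
= −1388v^2w − 2293vw + 2422vw^2 + 18v^3 + 792v^2 − 177v^3w + 993v^2w^2 − 108v^4 − 108vw^3 − 42w + 245w^2 + 378v − 252w^3    [combine like terms]

−1388v^2w − 2293vw + 2422vw^2 + 18v^3 + 792v^2 − 177v^3w + 993v^2w^2 − 108v^4 − 108vw^3 − 42w + 245w^2 + 378v − 252w^3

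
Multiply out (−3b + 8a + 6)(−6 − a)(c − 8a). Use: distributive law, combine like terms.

18bc − 144ab + 3abc − 24a^2b − 54ac + 432a^2 − 8a^2c + 64a^3 − 36c + 288a

(−3b + 8a + 6)(−6 − a)(c − 8a)
= (18b + 3ab − 48a − 8a^2 − 36 − 6a)(c − 8a)    [distributive law]
= (18b + 3ab − 54a − 8a^2 − 36)(c − 8a)    [combine like terms]
= 18bc − 144ab + 3abc − 24a^2b − 54ac + 432a^2 − 8a^2c + 64a^3 − 36c + 288a    [distributive law]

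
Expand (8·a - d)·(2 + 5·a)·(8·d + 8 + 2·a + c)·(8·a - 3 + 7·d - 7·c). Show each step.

2206·a^2·d + 516·a·d + 580·a·d^2 - 477·a·c·d - 32·a^2 - 384·a - 944·a·c + 2576·a^3 - 2456·a^2·c - 112·a·c^2 + 3040·a^3·d + 1850·a^2·d^2 - 1930·a^2·c·d + 640·a^4 - 240·a^3·c - 280·a^2·c^2 - 64·d^2 - 112·d^3 + 98·c·d^2 + 48·d + 118·c·d + 14·c^2·d - 280·a·d^3 + 245·a·c·d^2 + 35·a·c^2·d

(8·a - d)·(2 + 5·a)·(8·d + 8 + 2·a + c)·(8·a - 3 + 7·d - 7·c)
= (16·a + 40·a^2 - 2·d - 5·a·d)·(8·d + 8 + 2·a + c)·(8·a - 3 + 7·d - 7·c)    [distributive law]
= (128·a·d + 128·a + 32·a^2 + 16·a·c + 320·a^2·d + 320·a^2 + 80·a^3 + 40·a^2·c - 16·d^2 - 16·d - 4·a·d - 2·c·d - 40·a·d^2 - 40·a·d - 10·a^2·d - 5·a·c·d)·(8·a - 3 + 7·d - 7·c)    [distributive law]
= (84·a·d + 128·a + 352·a^2 + 16·a·c + 310·a^2·d + 80·a^3 + 40·a^2·c - 16·d^2 - 16·d - 2·c·d - 40·a·d^2 - 5·a·c·d)·(8·a - 3 + 7·d - 7·c)    [combine like terms]
= 672·a^2·d - 252·a·d + 588·a·d^2 - 588·a·c·d + 1024·a^2 - 384·a + 896·a·d - 896·a·c + 2816·a^3 - 1056·a^2 + 2464·a^2·d - 2464·a^2·c + 128·a^2·c - 48·a·c + 112·a·c·d - 112·a·c^2 + 2480·a^3·d - 930·a^2·d + 2170·a^2·d^2 - 2170·a^2·c·d + 640·a^4 - 240·a^3 + 560·a^3·d - 560·a^3·c + 320·a^3·c - 120·a^2·c + 280·a^2·c·d - 280·a^2·c^2 - 128·a·d^2 + 48·d^2 - 112·d^3 + 112·c·d^2 - 128·a·d + 48·d - 112·d^2 + 112·c·d - 16·a·c·d + 6·c·d - 14·c·d^2 + 14·c^2·d - 320·a^2·d^2 + 120·a·d^2 - 280·a·d^3 + 280·a·c·d^2 - 40·a^2·c·d + 15·a·c·d - 35·a·c·d^2 + 35·a·c^2·d    [distributive law]
= 2206·a^2·d + 516·a·d + 580·a·d^2 - 477·a·c·d - 32·a^2 - 384·a - 944·a·c + 2576·a^3 - 2456·a^2·c - 112·a·c^2 + 3040·a^3·d + 1850·a^2·d^2 - 1930·a^2·c·d + 640·a^4 - 240·a^3·c - 280·a^2·c^2 - 64·d^2 - 112·d^3 + 98·c·d^2 + 48·d + 118·c·d + 14·c^2·d - 280·a·d^3 + 245·a·c·d^2 + 35·a·c^2·d    [combine like terms]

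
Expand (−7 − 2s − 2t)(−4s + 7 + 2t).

(−7 − 2s − 2t)(−4s + 7 + 2t)
= 28s − 49 − 14t + 8s^2 − 14s − 4st + 8st − 14t − 4t^2    [distributive law]
= 14s − 49 − 28t + 8s^2 + 4st − 4t^2    [combine like terms]

14s − 49 − 28t + 8s^2 + 4st − 4t^2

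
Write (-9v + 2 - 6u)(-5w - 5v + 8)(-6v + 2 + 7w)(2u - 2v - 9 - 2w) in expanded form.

(-9v + 2 - 6u)(-5w - 5v + 8)(-6v + 2 + 7w)(2u - 2v - 9 - 2w)
= (45vw + 45v^2 - 72v - 10w - 10v + 16 + 30uw + 30uv - 48u)(-6v + 2 + 7w)(2u - 2v - 9 - 2w)    [distributive law]
= (45vw + 45v^2 - 82v - 10w + 16 + 30uw + 30uv - 48u)(-6v + 2 + 7w)(2u - 2v - 9 - 2w)    [combine like terms]
= (-270v^2w + 90vw + 315vw^2 - 270v^3 + 90v^2 + 315v^2w + 492v^2 - 164v - 574vw + 60vw - 20w - 70w^2 - 96v + 32 + 112w - 180uvw + 60uw + 210uw^2 - 180uv^2 + 60uv + 210uvw + 288uv - 96u - 336uw)(2u - 2v - 9 - 2w)    [distributive law]
= (45v^2w - 424vw + 315vw^2 - 270v^3 + 582v^2 - 260v + 92w - 70w^2 + 32 + 30uvw - 276uw + 210uw^2 - 180uv^2 + 348uv - 96u)(2u - 2v - 9 - 2w)    [combine like terms]
= 90uv^2w - 90v^3w - 405v^2w - 90v^2w^2 - 848uvw + 848v^2w + 3816vw + 848vw^2 + 630uvw^2 - 630v^2w^2 - 2835vw^2 - 630vw^3 - 540uv^3 + 540v^4 + 2430v^3 + 540v^3w + 1164uv^2 - 1164v^3 - 5238v^2 - 1164v^2w - 520uv + 520v^2 + 2340v + 520vw + 184uw - 184vw - 828w - 184w^2 - 140uw^2 + 140vw^2 + 630w^2 + 140w^3 + 64u - 64v - 288 - 64w + 60u^2vw - 60uv^2w - 270uvw - 60uvw^2 - 552u^2w + 552uvw + 2484uw + 552uw^2 + 420u^2w^2 - 420uvw^2 - 1890uw^2 - 420uw^3 - 360u^2v^2 + 360uv^3 + 1620uv^2 + 360uv^2w + 696u^2v - 696uv^2 - 3132uv - 696uvw - 192u^2 + 192uv + 864u + 192uw    [distributive law]
= 390uv^2w + 450v^3w - 721v^2w - 720v^2w^2 - 1262uvw + 4152vw - 1847vw^2 + 150uvw^2 - 630vw^3 - 180uv^3 + 540v^4 + 1266v^3 + 2088uv^2 - 4718v^2 - 3460uv + 2276v + 2860uw - 892w + 446w^2 - 1478uw^2 + 140w^3 + 928u - 288 + 60u^2vw - 552u^2w + 420u^2w^2 - 420uw^3 - 360u^2v^2 + 696u^2v - 192u^2    [combine like terms]

390uv^2w + 450v^3w - 721v^2w - 720v^2w^2 - 1262uvw + 4152vw - 1847vw^2 + 150uvw^2 - 630vw^3 - 180uv^3 + 540v^4 + 1266v^3 + 2088uv^2 - 4718v^2 - 3460uv + 2276v + 2860uw - 892w + 446w^2 - 1478uw^2 + 140w^3 + 928u - 288 + 60u^2vw - 552u^2w + 420u^2w^2 - 420uw^3 - 360u^2v^2 + 696u^2v - 192u^2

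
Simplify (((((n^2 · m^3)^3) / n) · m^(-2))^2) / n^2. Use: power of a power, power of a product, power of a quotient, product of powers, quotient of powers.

m^14n^8

(((((n^2 · m^3)^3) / n) · m^(-2))^2) / n^2
= (((((n^2 · m^3)^3) / n)^2) · ((m^(-2))^2)) / n^2    [power of a product]
= (((((n^2 · m^3)^3)^2) / (n^2)) · ((m^(-2))^2)) / n^2    [power of a quotient]
= ((((n^2 · m^3)^6) / (n^2)) · ((m^(-2))^2)) / n^2    [power of a power]
= (((((n^2)^6) · ((m^3)^6)) / (n^2)) · ((m^(-2))^2)) / n^2    [power of a product]
= (((n^12 · ((m^3)^6)) / (n^2)) · ((m^(-2))^2)) / n^2    [power of a power]
= (((n^12 · m^18) / (n^2)) · ((m^(-2))^2)) / n^2    [power of a power]
= (((n^12 · m^18) / n^2) · m^(-4)) / n^2    [power of a power]
= m^14n^8    [quotient of powers; product of powers]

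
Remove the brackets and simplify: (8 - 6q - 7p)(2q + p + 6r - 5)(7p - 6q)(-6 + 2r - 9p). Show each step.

-2544pq + 2720pqr + 12p²q + 1656q² - 1848q²r + 2268pq² + 714p² - 658p²r - 2415p³ - 2576pr + 672pr² + 2208qr - 576qr² + 1680p - 1440q - 1872pq²r - 324p²q² - 432q³ + 144q³r - 648pq³ - 196p²qr + 882p³q + 432q²r² + 2548p³r + 441p⁴ - 588p²r²

(8 - 6q - 7p)(2q + p + 6r - 5)(7p - 6q)(-6 + 2r - 9p)
= (16q + 8p + 48r - 40 - 12q² - 6pq - 36qr + 30q - 14pq - 7p² - 42pr + 35p)(7p - 6q)(-6 + 2r - 9p)    [distributive law]
= (46q + 43p + 48r - 40 - 12q² - 20pq - 36qr - 7p² - 42pr)(7p - 6q)(-6 + 2r - 9p)    [combine like terms]
= (322pq - 276q² + 301p² - 258pq + 336pr - 288qr - 280p + 240q - 84pq² + 72q³ - 140p²q + 120pq² - 252pqr + 216q²r - 49p³ + 42p²q - 294p²r + 252pqr)(-6 + 2r - 9p)    [distributive law]
= (64pq - 276q² + 301p² + 336pr - 288qr - 280p + 240q + 36pq² + 72q³ - 98p²q + 216q²r - 49p³ - 294p²r)(-6 + 2r - 9p)    [combine like terms]
= -384pq + 128pqr - 576p²q + 1656q² - 552q²r + 2484pq² - 1806p² + 602p²r - 2709p³ - 2016pr + 672pr² - 3024p²r + 1728qr - 576qr² + 2592pqr + 1680p - 560pr + 2520p² - 1440q + 480qr - 2160pq - 216pq² + 72pq²r - 324p²q² - 432q³ + 144q³r - 648pq³ + 588p²q - 196p²qr + 882p³q - 1296q²r + 432q²r² - 1944pq²r + 294p³ - 98p³r + 441p⁴ + 1764p²r - 588p²r² + 2646p³r    [distributive law]
= -2544pq + 2720pqr + 12p²q + 1656q² - 1848q²r + 2268pq² + 714p² - 658p²r - 2415p³ - 2576pr + 672pr² + 2208qr - 576qr² + 1680p - 1440q - 1872pq²r - 324p²q² - 432q³ + 144q³r - 648pq³ - 196p²qr + 882p³q + 432q²r² + 2548p³r + 441p⁴ - 588p²r²    [combine like terms]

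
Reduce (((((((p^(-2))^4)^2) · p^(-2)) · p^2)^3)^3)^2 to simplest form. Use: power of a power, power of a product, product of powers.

(((((((p^(-2))^4)^2) · p^(-2)) · p^2)^3)^3)^2
= ((((((p^(-2))^4)^2) · p^(-2)) · p^2)^3)^6    [power of a power]
= (((((p^(-2))^4)^2) · p^(-2)) · p^2)^18    [power of a power]
= (((((p^(-2))^4)^2) · p^(-2))^18) · ((p^2)^18)    [power of a product]
= (((((p^(-2))^4)^2)^18) · ((p^(-2))^18)) · ((p^2)^18)    [power of a product]
= ((((p^(-2))^4)^36) · ((p^(-2))^18)) · ((p^2)^18)    [power of a power]
= (((p^(-2))^144) · ((p^(-2))^18)) · ((p^2)^18)    [power of a power]
= (p^(-288) · ((p^(-2))^18)) · ((p^2)^18)    [power of a power]
= (p^(-288) · p^(-36)) · ((p^2)^18)    [power of a power]
= p^(-324) · ((p^2)^18)    [product of powers]
= p^(-324) · p^36    [power of a power]
= p^(-288)    [product of powers]

p^(-288)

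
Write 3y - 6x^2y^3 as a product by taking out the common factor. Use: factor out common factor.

3y - 6x^2y^3
= 3(y - 2x^2y^3)    [factor out 3]
= 3y(1 - 2x^2y^2)    [factor out y]

3y(1 - 2x^2y^2)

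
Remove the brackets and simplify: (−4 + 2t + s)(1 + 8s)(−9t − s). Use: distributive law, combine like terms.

(−4 + 2t + s)(1 + 8s)(−9t − s)
= (−4 − 32s + 2t + 16st + s + 8s^2)(−9t − s)    [distributive law]
= (−4 − 31s + 2t + 16st + 8s^2)(−9t − s)    [combine like terms]
= 36t + 4s + 279st + 31s^2 − 18t^2 − 2st − 144st^2 − 16s^2t − 72s^2t − 8s^3    [distributive law]
= 36t + 4s + 277st + 31s^2 − 18t^2 − 144st^2 − 88s^2t − 8s^3    [combine like terms]

36t + 4s + 277st + 31s^2 − 18t^2 − 144st^2 − 88s^2t − 8s^3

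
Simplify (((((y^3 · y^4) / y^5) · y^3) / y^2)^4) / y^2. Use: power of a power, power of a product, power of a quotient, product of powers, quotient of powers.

y^10

(((((y^3 · y^4) / y^5) · y^3) / y^2)^4) / y^2
= (((((y^3 · y^4) / y^5) · y^3)^4) / ((y^2)^4)) / y^2    [power of a quotient]
= (((((y^3 · y^4) / y^5)^4) · ((y^3)^4)) / ((y^2)^4)) / y^2    [power of a product]
= (((((y^3 · y^4)^4) / ((y^5)^4)) · ((y^3)^4)) / ((y^2)^4)) / y^2    [power of a quotient]
= ((((((y^3)^4) · ((y^4)^4)) / ((y^5)^4)) · ((y^3)^4)) / ((y^2)^4)) / y^2    [power of a product]
= ((((y^12 · ((y^4)^4)) / ((y^5)^4)) · ((y^3)^4)) / ((y^2)^4)) / y^2    [power of a power]
= ((((y^12 · y^16) / ((y^5)^4)) · ((y^3)^4)) / ((y^2)^4)) / y^2    [power of a power]
= (((y^28 / ((y^5)^4)) · ((y^3)^4)) / ((y^2)^4)) / y^2    [product of powers]
= (((y^28 / y^20) · ((y^3)^4)) / ((y^2)^4)) / y^2    [power of a power]
= ((y^8 · ((y^3)^4)) / ((y^2)^4)) / y^2    [quotient of powers]
= ((y^8 · y^12) / ((y^2)^4)) / y^2    [power of a power]
= (y^20 / ((y^2)^4)) / y^2    [product of powers]
= (y^20 / y^8) / y^2    [power of a power]
= y^12 / y^2    [quotient of powers]
= y^10    [quotient of powers]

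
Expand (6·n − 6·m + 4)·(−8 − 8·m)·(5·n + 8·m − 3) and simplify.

−240·n² − 160·m·n − 16·n − 240·m·n² − 144·m²·n − 16·m² − 304·m + 384·m³ + 96

(6·n − 6·m + 4)·(−8 − 8·m)·(5·n + 8·m − 3)
= (−48·n − 48·m·n + 48·m + 48·m² − 32 − 32·m)·(5·n + 8·m − 3)    [distributive law]
= (−48·n − 48·m·n + 16·m + 48·m² − 32)·(5·n + 8·m − 3)    [combine like terms]
= −240·n² − 384·m·n + 144·n − 240·m·n² − 384·m²·n + 144·m·n + 80·m·n + 128·m² − 48·m + 240·m²·n + 384·m³ − 144·m² − 160·n − 256·m + 96    [distributive law]
= −240·n² − 160·m·n − 16·n − 240·m·n² − 144·m²·n − 16·m² − 304·m + 384·m³ + 96    [combine like terms]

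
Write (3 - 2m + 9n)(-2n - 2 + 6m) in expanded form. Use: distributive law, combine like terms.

-24n - 6 + 22m + 58mn - 12m² - 18n²

(3 - 2m + 9n)(-2n - 2 + 6m)
= -6n - 6 + 18m + 4mn + 4m - 12m² - 18n² - 18n + 54mn    [distributive law]
= -24n - 6 + 22m + 58mn - 12m² - 18n²    [combine like terms]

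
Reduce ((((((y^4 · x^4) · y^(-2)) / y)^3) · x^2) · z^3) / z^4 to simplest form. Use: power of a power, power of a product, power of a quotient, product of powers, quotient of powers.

((((((y^4 · x^4) · y^(-2)) / y)^3) · x^2) · z^3) / z^4
= ((((((y^4 · x^4) · y^(-2))^3) / (y^3)) · x^2) · z^3) / z^4    [power of a quotient]
= ((((((y^4 · x^4)^3) · ((y^(-2))^3)) / (y^3)) · x^2) · z^3) / z^4    [power of a product]
= (((((((y^4)^3) · ((x^4)^3)) · ((y^(-2))^3)) / (y^3)) · x^2) · z^3) / z^4    [power of a product]
= (((((y^12 · ((x^4)^3)) · ((y^(-2))^3)) / (y^3)) · x^2) · z^3) / z^4    [power of a power]
= (((((y^12 · x^12) · ((y^(-2))^3)) / (y^3)) · x^2) · z^3) / z^4    [power of a power]
= (((((y^12 · x^12) · y^(-6)) / (y^3)) · x^2) · z^3) / z^4    [power of a power]
= x^14y^3z^(-1)    [quotient of powers; product of powers]

x^14y^3z^(-1)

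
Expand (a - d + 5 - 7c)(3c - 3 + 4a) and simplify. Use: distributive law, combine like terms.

-25ac + 17a + 4a^2 - 3cd + 3d - 4ad + 36c - 15 - 21c^2

(a - d + 5 - 7c)(3c - 3 + 4a)
= 3ac - 3a + 4a^2 - 3cd + 3d - 4ad + 15c - 15 + 20a - 21c^2 + 21c - 28ac    [distributive law]
= -25ac + 17a + 4a^2 - 3cd + 3d - 4ad + 36c - 15 - 21c^2    [combine like terms]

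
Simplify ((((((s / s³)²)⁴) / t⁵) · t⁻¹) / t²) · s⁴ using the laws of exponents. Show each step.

((((((s / s³)²)⁴) / t⁵) · t⁻¹) / t²) · s⁴
= (((((s / s³)⁸) / t⁵) · t⁻¹) / t²) · s⁴    [power of a power]
= (((((s⁸) / ((s³)⁸)) / t⁵) · t⁻¹) / t²) · s⁴    [power of a quotient]
= ((((s⁸ / s²⁴) / t⁵) · t⁻¹) / t²) · s⁴    [power of a power]
= (((s⁻¹⁶ / t⁵) · t⁻¹) / t²) · s⁴    [quotient of powers]
= s⁻¹²t⁻⁸    [quotient of powers; product of powers]

s⁻¹²t⁻⁸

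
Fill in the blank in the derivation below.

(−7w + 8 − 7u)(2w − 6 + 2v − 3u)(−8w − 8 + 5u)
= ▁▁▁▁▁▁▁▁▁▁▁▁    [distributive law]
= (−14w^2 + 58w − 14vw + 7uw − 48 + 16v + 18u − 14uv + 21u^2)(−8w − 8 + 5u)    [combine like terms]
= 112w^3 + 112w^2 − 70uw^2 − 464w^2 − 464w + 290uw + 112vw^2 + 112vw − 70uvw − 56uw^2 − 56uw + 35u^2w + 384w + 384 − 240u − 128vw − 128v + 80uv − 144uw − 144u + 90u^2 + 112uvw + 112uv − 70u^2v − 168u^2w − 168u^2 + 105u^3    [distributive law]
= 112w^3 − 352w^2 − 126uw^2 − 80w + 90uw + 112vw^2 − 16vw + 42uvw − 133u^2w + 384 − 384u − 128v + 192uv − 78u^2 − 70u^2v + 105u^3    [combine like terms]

By distributive law:

(−14w^2 + 42w − 14vw + 21uw + 16w − 48 + 16v − 24u − 14uw + 42u − 14uv + 21u^2)(−8w − 8 + 5u)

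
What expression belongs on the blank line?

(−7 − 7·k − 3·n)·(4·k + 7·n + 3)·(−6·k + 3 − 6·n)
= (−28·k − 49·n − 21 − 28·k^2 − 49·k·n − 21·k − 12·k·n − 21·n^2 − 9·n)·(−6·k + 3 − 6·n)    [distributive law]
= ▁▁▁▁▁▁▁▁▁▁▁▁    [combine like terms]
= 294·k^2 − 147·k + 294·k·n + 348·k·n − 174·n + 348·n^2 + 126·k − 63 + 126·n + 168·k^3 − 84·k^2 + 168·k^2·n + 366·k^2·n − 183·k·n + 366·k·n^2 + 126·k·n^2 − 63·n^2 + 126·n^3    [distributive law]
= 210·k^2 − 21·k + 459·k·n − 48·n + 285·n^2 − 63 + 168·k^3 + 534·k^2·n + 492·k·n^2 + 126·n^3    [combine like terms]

Applying combine like terms to the line above:

(−49·k − 58·n − 21 − 28·k^2 − 61·k·n − 21·n^2)·(−6·k + 3 − 6·n)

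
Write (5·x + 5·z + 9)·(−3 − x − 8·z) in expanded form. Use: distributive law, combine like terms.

(5·x + 5·z + 9)·(−3 − x − 8·z)
= −15·x − 5·x^2 − 40·x·z − 15·z − 5·x·z − 40·z^2 − 27 − 9·x − 72·z    [distributive law]
= −24·x − 5·x^2 − 45·x·z − 87·z − 40·z^2 − 27    [combine like terms]

−24·x − 5·x^2 − 45·x·z − 87·z − 40·z^2 − 27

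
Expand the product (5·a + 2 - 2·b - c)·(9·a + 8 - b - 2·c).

45·a^2 + 58·a - 23·a·b - 19·a·c + 16 - 18·b - 12·c + 2·b^2 + 5·b·c + 2·c^2

(5·a + 2 - 2·b - c)·(9·a + 8 - b - 2·c)
= 45·a^2 + 40·a - 5·a·b - 10·a·c + 18·a + 16 - 2·b - 4·c - 18·a·b - 16·b + 2·b^2 + 4·b·c - 9·a·c - 8·c + b·c + 2·c^2    [distributive law]
= 45·a^2 + 58·a - 23·a·b - 19·a·c + 16 - 18·b - 12·c + 2·b^2 + 5·b·c + 2·c^2    [combine like terms]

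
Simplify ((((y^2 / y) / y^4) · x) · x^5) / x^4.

x^2y^(-3)

((((y^2 / y) / y^4) · x) · x^5) / x^4
= (((y / y^4) · x) · x^5) / x^4    [quotient of powers]
= ((y^(-3) · x) · x^5) / x^4    [quotient of powers]
= x^2y^(-3)    [quotient of powers; product of powers]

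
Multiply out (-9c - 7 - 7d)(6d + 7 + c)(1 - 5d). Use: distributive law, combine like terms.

(-9c - 7 - 7d)(6d + 7 + c)(1 - 5d)
= (-54cd - 63c - 9c² - 42d - 49 - 7c - 42d² - 49d - 7cd)(1 - 5d)    [distributive law]
= (-61cd - 70c - 9c² - 91d - 49 - 42d²)(1 - 5d)    [combine like terms]
= -61cd + 305cd² - 70c + 350cd - 9c² + 45c²d - 91d + 455d² - 49 + 245d - 42d² + 210d³    [distributive law]
= 289cd + 305cd² - 70c - 9c² + 45c²d + 154d + 413d² - 49 + 210d³    [combine like terms]

289cd + 305cd² - 70c - 9c² + 45c²d + 154d + 413d² - 49 + 210d³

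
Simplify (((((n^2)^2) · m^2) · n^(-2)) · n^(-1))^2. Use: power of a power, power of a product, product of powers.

m^4·n^2

(((((n^2)^2) · m^2) · n^(-2)) · n^(-1))^2
= (((((n^2)^2) · m^2) · n^(-2))^2) · ((n^(-1))^2)    [power of a product]
= (((((n^2)^2) · m^2)^2) · ((n^(-2))^2)) · ((n^(-1))^2)    [power of a product]
= (((((n^2)^2)^2) · ((m^2)^2)) · ((n^(-2))^2)) · ((n^(-1))^2)    [power of a product]
= ((((n^2)^4) · ((m^2)^2)) · ((n^(-2))^2)) · ((n^(-1))^2)    [power of a power]
= ((n^8 · ((m^2)^2)) · ((n^(-2))^2)) · ((n^(-1))^2)    [power of a power]
= ((n^8 · m^4) · ((n^(-2))^2)) · ((n^(-1))^2)    [power of a power]
= ((n^8 · m^4) · n^(-4)) · ((n^(-1))^2)    [power of a power]
= ((n^8 · m^4) · n^(-4)) · n^(-2)    [power of a power]
= m^4·n^2    [product of powers]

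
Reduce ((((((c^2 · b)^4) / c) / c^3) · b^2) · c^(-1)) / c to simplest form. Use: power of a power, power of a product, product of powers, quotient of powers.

b^6c^2

((((((c^2 · b)^4) / c) / c^3) · b^2) · c^(-1)) / c
= (((((((c^2)^4) · (b^4)) / c) / c^3) · b^2) · c^(-1)) / c    [power of a product]
= (((((c^8 · (b^4)) / c) / c^3) · b^2) · c^(-1)) / c    [power of a power]
= b^6c^2    [quotient of powers; product of powers]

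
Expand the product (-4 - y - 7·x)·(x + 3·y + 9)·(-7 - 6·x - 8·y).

(-4 - y - 7·x)·(x + 3·y + 9)·(-7 - 6·x - 8·y)
= (-4·x - 12·y - 36 - x·y - 3·y² - 9·y - 7·x² - 21·x·y - 63·x)·(-7 - 6·x - 8·y)    [distributive law]
= (-67·x - 21·y - 36 - 22·x·y - 3·y² - 7·x²)·(-7 - 6·x - 8·y)    [combine like terms]
= 469·x + 402·x² + 536·x·y + 147·y + 126·x·y + 168·y² + 252 + 216·x + 288·y + 154·x·y + 132·x²·y + 176·x·y² + 21·y² + 18·x·y² + 24·y³ + 49·x² + 42·x³ + 56·x²·y    [distributive law]
= 685·x + 451·x² + 816·x·y + 435·y + 189·y² + 252 + 188·x²·y + 194·x·y² + 24·y³ + 42·x³    [combine like terms]

685·x + 451·x² + 816·x·y + 435·y + 189·y² + 252 + 188·x²·y + 194·x·y² + 24·y³ + 42·x³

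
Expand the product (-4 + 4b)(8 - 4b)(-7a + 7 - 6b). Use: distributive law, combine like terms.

(-4 + 4b)(8 - 4b)(-7a + 7 - 6b)
= (-32 + 16b + 32b - 16b^2)(-7a + 7 - 6b)    [distributive law]
= (-32 + 48b - 16b^2)(-7a + 7 - 6b)    [combine like terms]
= 224a - 224 + 192b - 336ab + 336b - 288b^2 + 112ab^2 - 112b^2 + 96b^3    [distributive law]
= 224a - 224 + 528b - 336ab - 400b^2 + 112ab^2 + 96b^3    [combine like terms]

224a - 224 + 528b - 336ab - 400b^2 + 112ab^2 + 96b^3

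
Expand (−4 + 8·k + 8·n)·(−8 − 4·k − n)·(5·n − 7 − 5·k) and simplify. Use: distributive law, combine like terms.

(−4 + 8·k + 8·n)·(−8 − 4·k − n)·(5·n − 7 − 5·k)
= (32 + 16·k + 4·n − 64·k − 32·k² − 8·k·n − 64·n − 32·k·n − 8·n²)·(5·n − 7 − 5·k)    [distributive law]
= (32 − 48·k − 60·n − 32·k² − 40·k·n − 8·n²)·(5·n − 7 − 5·k)    [combine like terms]
= 160·n − 224 − 160·k − 240·k·n + 336·k + 240·k² − 300·n² + 420·n + 300·k·n − 160·k²·n + 224·k² + 160·k³ − 200·k·n² + 280·k·n + 200·k²·n − 40·n³ + 56·n² + 40·k·n²    [distributive law]
= 580·n − 224 + 176·k + 340·k·n + 464·k² − 244·n² + 40·k²·n + 160·k³ − 160·k·n² − 40·n³    [combine like terms]

580·n − 224 + 176·k + 340·k·n + 464·k² − 244·n² + 40·k²·n + 160·k³ − 160·k·n² − 40·n³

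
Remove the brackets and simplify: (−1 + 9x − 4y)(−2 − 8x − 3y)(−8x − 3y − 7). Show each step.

(−1 + 9x − 4y)(−2 − 8x − 3y)(−8x − 3y − 7)
= (2 + 8x + 3y − 18x − 72x^2 − 27xy + 8y + 32xy + 12y^2)(−8x − 3y − 7)    [distributive law]
= (2 − 10x + 11y − 72x^2 + 5xy + 12y^2)(−8x − 3y − 7)    [combine like terms]
= −16x − 6y − 14 + 80x^2 + 30xy + 70x − 88xy − 33y^2 − 77y + 576x^3 + 216x^2y + 504x^2 − 40x^2y − 15xy^2 − 35xy − 96xy^2 − 36y^3 − 84y^2    [distributive law]
= 54x − 83y − 14 + 584x^2 − 93xy − 117y^2 + 576x^3 + 176x^2y − 111xy^2 − 36y^3    [combine like terms]

54x − 83y − 14 + 584x^2 − 93xy − 117y^2 + 576x^3 + 176x^2y − 111xy^2 − 36y^3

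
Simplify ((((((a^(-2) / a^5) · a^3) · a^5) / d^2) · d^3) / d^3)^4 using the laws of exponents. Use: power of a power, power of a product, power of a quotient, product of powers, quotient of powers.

((((((a^(-2) / a^5) · a^3) · a^5) / d^2) · d^3) / d^3)^4
= ((((((a^(-2) / a^5) · a^3) · a^5) / d^2) · d^3)^4) / ((d^3)^4)    [power of a quotient]
= ((((((a^(-2) / a^5) · a^3) · a^5) / d^2)^4) · ((d^3)^4)) / ((d^3)^4)    [power of a product]
= ((((((a^(-2) / a^5) · a^3) · a^5)^4) / ((d^2)^4)) · ((d^3)^4)) / ((d^3)^4)    [power of a quotient]
= ((((((a^(-2) / a^5) · a^3)^4) · ((a^5)^4)) / ((d^2)^4)) · ((d^3)^4)) / ((d^3)^4)    [power of a product]
= ((((((a^(-2) / a^5)^4) · ((a^3)^4)) · ((a^5)^4)) / ((d^2)^4)) · ((d^3)^4)) / ((d^3)^4)    [power of a product]
= (((((((a^(-2))^4) / ((a^5)^4)) · ((a^3)^4)) · ((a^5)^4)) / ((d^2)^4)) · ((d^3)^4)) / ((d^3)^4)    [power of a quotient]
= (((((a^(-8) / ((a^5)^4)) · ((a^3)^4)) · ((a^5)^4)) / ((d^2)^4)) · ((d^3)^4)) / ((d^3)^4)    [power of a power]
= (((((a^(-8) / a^20) · ((a^3)^4)) · ((a^5)^4)) / ((d^2)^4)) · ((d^3)^4)) / ((d^3)^4)    [power of a power]
= ((((a^(-28) · ((a^3)^4)) · ((a^5)^4)) / ((d^2)^4)) · ((d^3)^4)) / ((d^3)^4)    [quotient of powers]
= ((((a^(-28) · a^12) · ((a^5)^4)) / ((d^2)^4)) · ((d^3)^4)) / ((d^3)^4)    [power of a power]
= (((a^(-16) · ((a^5)^4)) / ((d^2)^4)) · ((d^3)^4)) / ((d^3)^4)    [product of powers]
= (((a^(-16) · a^20) / ((d^2)^4)) · ((d^3)^4)) / ((d^3)^4)    [power of a power]
= ((a^4 / ((d^2)^4)) · ((d^3)^4)) / ((d^3)^4)    [product of powers]
= ((a^4 / d^8) · ((d^3)^4)) / ((d^3)^4)    [power of a power]
= ((a^4 / d^8) · d^12) / ((d^3)^4)    [power of a power]
= ((a^4 / d^8) · d^12) / d^12    [power of a power]
= a^4d^(-8)    [quotient of powers; product of powers]

a^4d^(-8)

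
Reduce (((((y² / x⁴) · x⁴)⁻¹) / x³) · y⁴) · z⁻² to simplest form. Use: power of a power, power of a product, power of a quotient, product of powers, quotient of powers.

x⁻³y²z⁻²

(((((y² / x⁴) · x⁴)⁻¹) / x³) · y⁴) · z⁻²
= (((((y² / x⁴)⁻¹) · ((x⁴)⁻¹)) / x³) · y⁴) · z⁻²    [power of a product]
= ((((((y²)⁻¹) / ((x⁴)⁻¹)) · ((x⁴)⁻¹)) / x³) · y⁴) · z⁻²    [power of a quotient]
= ((((y⁻² / ((x⁴)⁻¹)) · ((x⁴)⁻¹)) / x³) · y⁴) · z⁻²    [power of a power]
= ((((y⁻² / x⁻⁴) · ((x⁴)⁻¹)) / x³) · y⁴) · z⁻²    [power of a power]
= ((((y⁻² / x⁻⁴) · x⁻⁴) / x³) · y⁴) · z⁻²    [power of a power]
= x⁻³y²z⁻²    [quotient of powers; product of powers]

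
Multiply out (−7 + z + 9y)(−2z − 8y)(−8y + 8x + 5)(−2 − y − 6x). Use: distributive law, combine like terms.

414yz − 174y^2z + 1756xyz − 644xz − 672x^2z − 140z + 1336y^2 − 344y^3 + 5552xy^2 − 2576xy − 2688x^2y − 560y − 22yz^2 − 16y^2z^2 − 80xyz^2 + 92xz^2 + 96x^2z^2 + 20z^2 − 208y^3z − 1040xy^2z + 1248x^2yz − 576y^4 − 2880xy^3 + 3456x^2y^2

(−7 + z + 9y)(−2z − 8y)(−8y + 8x + 5)(−2 − y − 6x)
= (14z + 56y − 2z^2 − 8yz − 18yz − 72y^2)(−8y + 8x + 5)(−2 − y − 6x)    [distributive law]
= (14z + 56y − 2z^2 − 26yz − 72y^2)(−8y + 8x + 5)(−2 − y − 6x)    [combine like terms]
= (−112yz + 112xz + 70z − 448y^2 + 448xy + 280y + 16yz^2 − 16xz^2 − 10z^2 + 208y^2z − 208xyz − 130yz + 576y^3 − 576xy^2 − 360y^2)(−2 − y − 6x)    [distributive law]
= (−242yz + 112xz + 70z − 808y^2 + 448xy + 280y + 16yz^2 − 16xz^2 − 10z^2 + 208y^2z − 208xyz + 576y^3 − 576xy^2)(−2 − y − 6x)    [combine like terms]
= 484yz + 242y^2z + 1452xyz − 224xz − 112xyz − 672x^2z − 140z − 70yz − 420xz + 1616y^2 + 808y^3 + 4848xy^2 − 896xy − 448xy^2 − 2688x^2y − 560y − 280y^2 − 1680xy − 32yz^2 − 16y^2z^2 − 96xyz^2 + 32xz^2 + 16xyz^2 + 96x^2z^2 + 20z^2 + 10yz^2 + 60xz^2 − 416y^2z − 208y^3z − 1248xy^2z + 416xyz + 208xy^2z + 1248x^2yz − 1152y^3 − 576y^4 − 3456xy^3 + 1152xy^2 + 576xy^3 + 3456x^2y^2    [distributive law]
= 414yz − 174y^2z + 1756xyz − 644xz − 672x^2z − 140z + 1336y^2 − 344y^3 + 5552xy^2 − 2576xy − 2688x^2y − 560y − 22yz^2 − 16y^2z^2 − 80xyz^2 + 92xz^2 + 96x^2z^2 + 20z^2 − 208y^3z − 1040xy^2z + 1248x^2yz − 576y^4 − 2880xy^3 + 3456x^2y^2    [combine like terms]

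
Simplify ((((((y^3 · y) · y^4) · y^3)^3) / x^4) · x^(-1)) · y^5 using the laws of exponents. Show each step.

((((((y^3 · y) · y^4) · y^3)^3) / x^4) · x^(-1)) · y^5
= ((((((y^3 · y) · y^4)^3) · ((y^3)^3)) / x^4) · x^(-1)) · y^5    [power of a product]
= ((((((y^3 · y)^3) · ((y^4)^3)) · ((y^3)^3)) / x^4) · x^(-1)) · y^5    [power of a product]
= (((((((y^3)^3) · (y^3)) · ((y^4)^3)) · ((y^3)^3)) / x^4) · x^(-1)) · y^5    [power of a product]
= (((((y^9 · (y^3)) · ((y^4)^3)) · ((y^3)^3)) / x^4) · x^(-1)) · y^5    [power of a power]
= ((((y^12 · ((y^4)^3)) · ((y^3)^3)) / x^4) · x^(-1)) · y^5    [product of powers]
= ((((y^12 · y^12) · ((y^3)^3)) / x^4) · x^(-1)) · y^5    [power of a power]
= (((y^24 · ((y^3)^3)) / x^4) · x^(-1)) · y^5    [product of powers]
= (((y^24 · y^9) / x^4) · x^(-1)) · y^5    [power of a power]
= ((y^33 / x^4) · x^(-1)) · y^5    [product of powers]
= x^(-5)y^38    [quotient of powers; product of powers]

x^(-5)y^38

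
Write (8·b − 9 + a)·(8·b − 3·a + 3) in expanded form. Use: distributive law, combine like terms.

(8·b − 9 + a)·(8·b − 3·a + 3)
= 64·b^2 − 24·a·b + 24·b − 72·b + 27·a − 27 + 8·a·b − 3·a^2 + 3·a    [distributive law]
= 64·b^2 − 16·a·b − 48·b + 30·a − 27 − 3·a^2    [combine like terms]

64·b^2 − 16·a·b − 48·b + 30·a − 27 − 3·a^2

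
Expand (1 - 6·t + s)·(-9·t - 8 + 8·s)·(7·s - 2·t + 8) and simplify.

(1 - 6·t + s)·(-9·t - 8 + 8·s)·(7·s - 2·t + 8)
= (-9·t - 8 + 8·s + 54·t^2 + 48·t - 48·s·t - 9·s·t - 8·s + 8·s^2)·(7·s - 2·t + 8)    [distributive law]
= (39·t - 8 + 54·t^2 - 57·s·t + 8·s^2)·(7·s - 2·t + 8)    [combine like terms]
= 273·s·t - 78·t^2 + 312·t - 56·s + 16·t - 64 + 378·s·t^2 - 108·t^3 + 432·t^2 - 399·s^2·t + 114·s·t^2 - 456·s·t + 56·s^3 - 16·s^2·t + 64·s^2    [distributive law]
= -183·s·t + 354·t^2 + 328·t - 56·s - 64 + 492·s·t^2 - 108·t^3 - 415·s^2·t + 56·s^3 + 64·s^2    [combine like terms]

-183·s·t + 354·t^2 + 328·t - 56·s - 64 + 492·s·t^2 - 108·t^3 - 415·s^2·t + 56·s^3 + 64·s^2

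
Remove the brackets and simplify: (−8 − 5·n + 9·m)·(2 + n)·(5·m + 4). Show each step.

(−8 − 5·n + 9·m)·(2 + n)·(5·m + 4)
= (−16 − 8·n − 10·n − 5·n² + 18·m + 9·m·n)·(5·m + 4)    [distributive law]
= (−16 − 18·n − 5·n² + 18·m + 9·m·n)·(5·m + 4)    [combine like terms]
= −80·m − 64 − 90·m·n − 72·n − 25·m·n² − 20·n² + 90·m² + 72·m + 45·m²·n + 36·m·n    [distributive law]
= −8·m − 64 − 54·m·n − 72·n − 25·m·n² − 20·n² + 90·m² + 45·m²·n    [combine like terms]

−8·m − 64 − 54·m·n − 72·n − 25·m·n² − 20·n² + 90·m² + 45·m²·n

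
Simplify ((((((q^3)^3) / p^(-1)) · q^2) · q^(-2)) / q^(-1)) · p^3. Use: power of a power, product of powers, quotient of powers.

p^4·q^10

((((((q^3)^3) / p^(-1)) · q^2) · q^(-2)) / q^(-1)) · p^3
= ((((q^9 / p^(-1)) · q^2) · q^(-2)) / q^(-1)) · p^3    [power of a power]
= p^4·q^10    [quotient of powers; product of powers]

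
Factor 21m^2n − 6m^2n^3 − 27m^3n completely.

3m^2n(7 − 2n^2 − 9m)

21m^2n − 6m^2n^3 − 27m^3n
= 3(7m^2n − 2m^2n^3 − 9m^3n)    [factor out 3]
= 3m^2n(7 − 2n^2 − 9m)    [factor out m^2n]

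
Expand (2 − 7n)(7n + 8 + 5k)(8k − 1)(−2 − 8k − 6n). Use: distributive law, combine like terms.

−442kn + 2488k^2n + 2198kn^2 + 12n − 350n^2 − 108k − 1104k^2 + 32 − 640k^3 + 4816k^2n^2 + 2352kn^3 − 294n^3 + 2240k^3n

(2 − 7n)(7n + 8 + 5k)(8k − 1)(−2 − 8k − 6n)
= (14n + 16 + 10k − 49n^2 − 56n − 35kn)(8k − 1)(−2 − 8k − 6n)    [distributive law]
= (−42n + 16 + 10k − 49n^2 − 35kn)(8k − 1)(−2 − 8k − 6n)    [combine like terms]
= (−336kn + 42n + 128k − 16 + 80k^2 − 10k − 392kn^2 + 49n^2 − 280k^2n + 35kn)(−2 − 8k − 6n)    [distributive law]
= (−301kn + 42n + 118k − 16 + 80k^2 − 392kn^2 + 49n^2 − 280k^2n)(−2 − 8k − 6n)    [combine like terms]
= 602kn + 2408k^2n + 1806kn^2 − 84n − 336kn − 252n^2 − 236k − 944k^2 − 708kn + 32 + 128k + 96n − 160k^2 − 640k^3 − 480k^2n + 784kn^2 + 3136k^2n^2 + 2352kn^3 − 98n^2 − 392kn^2 − 294n^3 + 560k^2n + 2240k^3n + 1680k^2n^2    [distributive law]
= −442kn + 2488k^2n + 2198kn^2 + 12n − 350n^2 − 108k − 1104k^2 + 32 − 640k^3 + 4816k^2n^2 + 2352kn^3 − 294n^3 + 2240k^3n    [combine like terms]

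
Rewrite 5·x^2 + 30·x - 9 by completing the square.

5·x^2 + 30·x - 9
= 5(x^2 + 6·x) - 9    [factor out 5 from the x-terms]
= 5(x^2 + 6·x + 9 - 9) - 9    [add and subtract 9 inside the bracket]
= 5(x + 3)^2 - 45 - 9    [perfect-square identity]
= 5(x + 3)^2 - 54    [combine constants]

5(x + 3)^2 - 54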